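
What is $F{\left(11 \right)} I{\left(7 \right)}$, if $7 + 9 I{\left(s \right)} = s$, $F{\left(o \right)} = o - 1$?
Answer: $0$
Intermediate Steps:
$F{\left(o \right)} = -1 + o$
$I{\left(s \right)} = - \frac{7}{9} + \frac{s}{9}$
$F{\left(11 \right)} I{\left(7 \right)} = \left(-1 + 11\right) \left(- \frac{7}{9} + \frac{1}{9} \cdot 7\right) = 10 \left(- \frac{7}{9} + \frac{7}{9}\right) = 10 \cdot 0 = 0$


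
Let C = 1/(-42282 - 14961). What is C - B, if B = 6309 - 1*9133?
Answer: 161654231/57243 ≈ 2824.0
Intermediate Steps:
C = -1/57243 (C = 1/(-57243) = -1/57243 ≈ -1.7469e-5)
B = -2824 (B = 6309 - 9133 = -2824)
C - B = -1/57243 - 1*(-2824) = -1/57243 + 2824 = 161654231/57243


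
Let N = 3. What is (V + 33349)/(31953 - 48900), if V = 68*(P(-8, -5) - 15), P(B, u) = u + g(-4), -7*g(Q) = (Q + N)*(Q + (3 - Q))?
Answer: -24903/13181 ≈ -1.8893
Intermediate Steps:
g(Q) = -9/7 - 3*Q/7 (g(Q) = -(Q + 3)*(Q + (3 - Q))/7 = -(3 + Q)*3/7 = -(9 + 3*Q)/7 = -9/7 - 3*Q/7)
P(B, u) = 3/7 + u (P(B, u) = u + (-9/7 - 3/7*(-4)) = u + (-9/7 + 12/7) = u + 3/7 = 3/7 + u)
V = -9316/7 (V = 68*((3/7 - 5) - 15) = 68*(-32/7 - 15) = 68*(-137/7) = -9316/7 ≈ -1330.9)
(V + 33349)/(31953 - 48900) = (-9316/7 + 33349)/(31953 - 48900) = (224127/7)/(-16947) = (224127/7)*(-1/16947) = -24903/13181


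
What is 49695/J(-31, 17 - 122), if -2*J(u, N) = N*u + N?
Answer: -3313/105 ≈ -31.552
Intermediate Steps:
J(u, N) = -N/2 - N*u/2 (J(u, N) = -(N*u + N)/2 = -(N + N*u)/2 = -N/2 - N*u/2)
49695/J(-31, 17 - 122) = 49695/((-(17 - 122)*(1 - 31)/2)) = 49695/((-½*(-105)*(-30))) = 49695/(-1575) = 49695*(-1/1575) = -3313/105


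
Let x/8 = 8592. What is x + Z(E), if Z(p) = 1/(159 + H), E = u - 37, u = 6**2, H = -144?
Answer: 1031041/15 ≈ 68736.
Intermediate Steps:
u = 36
x = 68736 (x = 8*8592 = 68736)
E = -1 (E = 36 - 37 = -1)
Z(p) = 1/15 (Z(p) = 1/(159 - 144) = 1/15)
x + Z(E) = 68736 + 1/15 = 1031041/15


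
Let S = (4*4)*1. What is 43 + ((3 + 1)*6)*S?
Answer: 427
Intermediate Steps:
S = 16 (S = 16*1 = 16)
43 + ((3 + 1)*6)*S = 43 + ((3 + 1)*6)*16 = 43 + (4*6)*16 = 43 + 24*16 = 43 + 384 = 427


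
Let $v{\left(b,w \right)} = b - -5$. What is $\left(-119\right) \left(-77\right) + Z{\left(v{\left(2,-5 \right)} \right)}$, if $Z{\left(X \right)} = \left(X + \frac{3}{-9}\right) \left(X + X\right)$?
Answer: $\frac{27769}{3} \approx 9256.3$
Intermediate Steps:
$v{\left(b,w \right)} = 5 + b$ ($v{\left(b,w \right)} = b + 5 = 5 + b$)
$Z{\left(X \right)} = 2 X \left(- \frac{1}{3} + X\right)$ ($Z{\left(X \right)} = \left(X + 3 \left(- \frac{1}{9}\right)\right) 2 X = \left(X - \frac{1}{3}\right) 2 X = \left(- \frac{1}{3} + X\right) 2 X = 2 X \left(- \frac{1}{3} + X\right)$)
$\left(-119\right) \left(-77\right) + Z{\left(v{\left(2,-5 \right)} \right)} = \left(-119\right) \left(-77\right) + \frac{2 \left(5 + 2\right) \left(-1 + 3 \left(5 + 2\right)\right)}{3} = 9163 + \frac{2}{3} \cdot 7 \left(-1 + 3 \cdot 7\right) = 9163 + \frac{2}{3} \cdot 7 \left(-1 + 21\right) = 9163 + \frac{2}{3} \cdot 7 \cdot 20 = 9163 + \frac{280}{3} = \frac{27769}{3}$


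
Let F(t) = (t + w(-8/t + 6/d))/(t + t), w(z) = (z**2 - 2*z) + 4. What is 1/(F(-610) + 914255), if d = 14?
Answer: 5561034500/5084206362219211 ≈ 1.0938e-6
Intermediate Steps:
w(z) = 4 + z**2 - 2*z
F(t) = (22/7 + t + (3/7 - 8/t)**2 + 16/t)/(2*t) (F(t) = (t + (4 + (-8/t + 6/14)**2 - 2*(-8/t + 6/14)))/(t + t) = (t + (4 + (-8/t + 6*(1/14))**2 - 2*(-8/t + 6*(1/14))))/((2*t)) = (t + (4 + (-8/t + 3/7)**2 - 2*(-8/t + 3/7)))*(1/(2*t)) = (t + (4 + (3/7 - 8/t)**2 - 2*(3/7 - 8/t)))*(1/(2*t)) = (t + (4 + (3/7 - 8/t)**2 + (-6/7 + 16/t)))*(1/(2*t)) = (t + (22/7 + (3/7 - 8/t)**2 + 16/t))*(1/(2*t)) = (22/7 + t + (3/7 - 8/t)**2 + 16/t)*(1/(2*t)) = (22/7 + t + (3/7 - 8/t)**2 + 16/t)/(2*t))
1/(F(-610) + 914255) = 1/((1/98)*(3136 + 49*(-610)**3 + 163*(-610)**2 + 448*(-610))/(-610)**3 + 914255) = 1/((1/98)*(-1/226981000)*(3136 + 49*(-226981000) + 163*372100 - 273280) + 914255) = 1/((1/98)*(-1/226981000)*(3136 - 11122069000 + 60652300 - 273280) + 914255) = 1/((1/98)*(-1/226981000)*(-11061686844) + 914255) = 1/(2765421711/5561034500 + 914255) = 1/(5084206362219211/5561034500) = 5561034500/5084206362219211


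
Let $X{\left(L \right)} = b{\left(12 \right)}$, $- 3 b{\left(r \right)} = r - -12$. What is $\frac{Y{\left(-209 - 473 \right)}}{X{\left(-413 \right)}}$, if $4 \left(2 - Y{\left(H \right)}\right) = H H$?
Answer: $\frac{116279}{8} \approx 14535.0$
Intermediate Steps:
$Y{\left(H \right)} = 2 - \frac{H^{2}}{4}$ ($Y{\left(H \right)} = 2 - \frac{H H}{4} = 2 - \frac{H^{2}}{4}$)
$b{\left(r \right)} = -4 - \frac{r}{3}$ ($b{\left(r \right)} = - \frac{r - -12}{3} = - \frac{r + 12}{3} = - \frac{12 + r}{3} = -4 - \frac{r}{3}$)
$X{\left(L \right)} = -8$ ($X{\left(L \right)} = -4 - 4 = -8$)
$\frac{Y{\left(-209 - 473 \right)}}{X{\left(-413 \right)}} = \frac{2 - \frac{\left(-209 - 473\right)^{2}}{4}}{-8} = \left(2 - \frac{\left(-682\right)^{2}}{4}\right) \left(- \frac{1}{8}\right) = \left(2 - 116281\right) \left(- \frac{1}{8}\right) = \left(-116279\right) \left(- \frac{1}{8}\right) = \frac{116279}{8}$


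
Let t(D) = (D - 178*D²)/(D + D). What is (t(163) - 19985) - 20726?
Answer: -110435/2 ≈ -55218.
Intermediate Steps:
t(D) = (D - 178*D²)/(2*D) (t(D) = (D - 178*D²)/((2*D)) = (D - 178*D²)*(1/(2*D)) = (D - 178*D²)/(2*D))
(t(163) - 19985) - 20726 = ((½ - 89*163) - 19985) - 20726 = ((½ - 14507) - 19985) - 20726 = (-29013/2 - 19985) - 20726 = -68983/2 - 20726 = -110435/2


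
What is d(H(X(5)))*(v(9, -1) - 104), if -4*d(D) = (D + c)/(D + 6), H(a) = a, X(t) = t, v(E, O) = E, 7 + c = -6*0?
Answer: -95/22 ≈ -4.3182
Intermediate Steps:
c = -7 (c = -7 - 6*0 = -7 + 0 = -7)
d(D) = -(-7 + D)/(4*(6 + D)) (d(D) = -(D - 7)/(4*(D + 6)) = -(-7 + D)/(4*(6 + D)))
d(H(X(5)))*(v(9, -1) - 104) = ((7 - 1*5)/(4*(6 + 5)))*(9 - 104) = ((¼)*(7 - 5)/11)*(-95) = ((¼)*(1/11)*2)*(-95) = (1/22)*(-95) = -95/22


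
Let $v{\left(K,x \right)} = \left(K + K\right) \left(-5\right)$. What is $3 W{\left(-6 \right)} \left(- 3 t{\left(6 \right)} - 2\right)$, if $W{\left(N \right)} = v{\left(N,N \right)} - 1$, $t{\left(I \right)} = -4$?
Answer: $1770$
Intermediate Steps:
$v{\left(K,x \right)} = - 10 K$ ($v{\left(K,x \right)} = 2 K \left(-5\right) = - 10 K$)
$W{\left(N \right)} = -1 - 10 N$ ($W{\left(N \right)} = - 10 N - 1 = -1 - 10 N$)
$3 W{\left(-6 \right)} \left(- 3 t{\left(6 \right)} - 2\right) = 3 \left(-1 - -60\right) \left(\left(-3\right) \left(-4\right) - 2\right) = 3 \left(-1 + 60\right) \left(12 - 2\right) = 3 \cdot 59 \cdot 10 = 177 \cdot 10 = 1770$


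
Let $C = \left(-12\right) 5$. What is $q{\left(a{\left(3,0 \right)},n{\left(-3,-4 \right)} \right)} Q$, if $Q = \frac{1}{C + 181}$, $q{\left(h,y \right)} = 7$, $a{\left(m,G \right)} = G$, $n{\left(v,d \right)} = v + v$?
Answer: $\frac{7}{121} \approx 0.057851$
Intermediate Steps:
$n{\left(v,d \right)} = 2 v$
$C = -60$
$Q = \frac{1}{121}$ ($Q = \frac{1}{-60 + 181} = \frac{1}{121} \approx 0.0082645$)
$q{\left(a{\left(3,0 \right)},n{\left(-3,-4 \right)} \right)} Q = 7 \cdot \frac{1}{121} = \frac{7}{121}$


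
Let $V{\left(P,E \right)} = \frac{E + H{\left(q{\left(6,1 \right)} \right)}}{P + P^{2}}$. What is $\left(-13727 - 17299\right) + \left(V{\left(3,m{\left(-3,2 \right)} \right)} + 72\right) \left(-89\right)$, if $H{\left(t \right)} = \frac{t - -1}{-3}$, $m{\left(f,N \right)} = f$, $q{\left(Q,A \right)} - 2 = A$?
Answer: $- \frac{1346467}{36} \approx -37402.0$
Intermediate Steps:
$q{\left(Q,A \right)} = 2 + A$
$H{\left(t \right)} = - \frac{1}{3} - \frac{t}{3}$ ($H{\left(t \right)} = \left(t + 1\right) \left(- \frac{1}{3}\right) = \left(1 + t\right) \left(- \frac{1}{3}\right) = - \frac{1}{3} - \frac{t}{3}$)
$V{\left(P,E \right)} = \frac{- \frac{4}{3} + E}{P + P^{2}}$ ($V{\left(P,E \right)} = \frac{E - \left(\frac{1}{3} + \frac{2 + 1}{3}\right)}{P + P^{2}} = \frac{E - \frac{4}{3}}{P + P^{2}} = \frac{- \frac{4}{3} + E}{P + P^{2}}$)
$\left(-13727 - 17299\right) + \left(V{\left(3,m{\left(-3,2 \right)} \right)} + 72\right) \left(-89\right) = \left(-13727 - 17299\right) + \left(\frac{- \frac{4}{3} - 3}{3 \left(1 + 3\right)} + 72\right) \left(-89\right) = -31026 + \left(\frac{1}{3} \cdot \frac{1}{4} \left(- \frac{13}{3}\right) + 72\right) \left(-89\right) = -31026 + \left(- \frac{13}{36} + 72\right) \left(-89\right) = -31026 + \frac{2579}{36} \left(-89\right) = -31026 - \frac{229531}{36} = - \frac{1346467}{36}$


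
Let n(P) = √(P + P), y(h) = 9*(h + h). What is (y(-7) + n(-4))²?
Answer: 15868 - 504*I*√2 ≈ 15868.0 - 712.76*I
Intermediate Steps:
y(h) = 18*h (y(h) = 9*(2*h) = 18*h)
n(P) = √2*√P (n(P) = √(2*P) = √2*√P)
(y(-7) + n(-4))² = (18*(-7) + √2*√(-4))² = (-126 + √2*(2*I))² = (-126 + 2*I*√2)²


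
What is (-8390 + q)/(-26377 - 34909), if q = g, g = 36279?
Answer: -27889/61286 ≈ -0.45506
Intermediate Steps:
q = 36279
(-8390 + q)/(-26377 - 34909) = (-8390 + 36279)/(-26377 - 34909) = 27889/(-61286) = 27889*(-1/61286) = -27889/61286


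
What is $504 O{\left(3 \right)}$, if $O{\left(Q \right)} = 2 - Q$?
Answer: $-504$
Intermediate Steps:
$504 O{\left(3 \right)} = 504 \left(2 - 3\right) = 504 \left(-1\right) = -504$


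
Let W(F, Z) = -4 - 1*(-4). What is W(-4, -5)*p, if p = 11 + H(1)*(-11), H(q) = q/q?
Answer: 0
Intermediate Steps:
H(q) = 1
W(F, Z) = 0 (W(F, Z) = -4 + 4 = 0)
p = 0 (p = 11 + 1*(-11) = 11 - 11 = 0)
W(-4, -5)*p = 0*0 = 0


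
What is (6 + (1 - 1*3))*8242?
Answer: 32968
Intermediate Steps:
(6 + (1 - 1*3))*8242 = (6 + (1 - 3))*8242 = (6 - 2)*8242 = 4*8242 = 32968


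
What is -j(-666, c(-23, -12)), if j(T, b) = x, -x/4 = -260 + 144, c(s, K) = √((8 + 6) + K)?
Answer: -464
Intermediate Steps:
c(s, K) = √(14 + K)
x = 464 (x = -4*(-260 + 144) = -4*(-116) = 464)
j(T, b) = 464
-j(-666, c(-23, -12)) = -1*464 = -464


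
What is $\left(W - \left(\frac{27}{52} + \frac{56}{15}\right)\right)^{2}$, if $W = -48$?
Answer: $\frac{1661133049}{608400} \approx 2730.3$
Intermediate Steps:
$\left(W - \left(\frac{27}{52} + \frac{56}{15}\right)\right)^{2} = \left(-48 - \left(\frac{27}{52} + \frac{56}{15}\right)\right)^{2} = \left(-48 - \frac{3317}{780}\right)^{2} = \left(- \frac{40757}{780}\right)^{2} = \frac{1661133049}{608400}$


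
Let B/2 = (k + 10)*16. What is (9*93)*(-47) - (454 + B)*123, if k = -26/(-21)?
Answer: -975899/7 ≈ -1.3941e+5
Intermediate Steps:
k = 26/21 (k = -26*(-1/21) = 26/21 ≈ 1.2381)
B = 7552/21 (B = 2*((26/21 + 10)*16) = 2*((236/21)*16) = 2*(3776/21) = 7552/21 ≈ 359.62)
(9*93)*(-47) - (454 + B)*123 = (9*93)*(-47) - (454 + 7552/21)*123 = 837*(-47) - 17086*123/21 = -39339 - 1*700526/7 = -39339 - 700526/7 = -975899/7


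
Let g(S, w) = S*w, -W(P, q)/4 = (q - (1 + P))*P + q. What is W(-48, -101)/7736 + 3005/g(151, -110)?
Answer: -2359359/1606187 ≈ -1.4689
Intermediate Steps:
W(P, q) = -4*q - 4*P*(-1 + q - P) (W(P, q) = -4*((q - (1 + P))*P + q) = -4*((q + (-1 - P))*P + q) = -4*((-1 + q - P)*P + q) = -4*(P*(-1 + q - P) + q) = -4*(q + P*(-1 + q - P)) = -4*q - 4*P*(-1 + q - P))
W(-48, -101)/7736 + 3005/g(151, -110) = (-4*(-101) + 4*(-48) + 4*(-48)² - 4*(-48)*(-101))/7736 + 3005/((151*(-110))) = (404 - 192 + 4*2304 - 19392)*(1/7736) + 3005/(-16610) = (404 - 192 + 9216 - 19392)*(1/7736) + 3005*(-1/16610) = -9964*1/7736 - 601/3322 = -2491/1934 - 601/3322 = -2359359/1606187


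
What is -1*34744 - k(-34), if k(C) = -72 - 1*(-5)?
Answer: -34677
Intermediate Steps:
k(C) = -67 (k(C) = -72 + 5 = -67)
-1*34744 - k(-34) = -1*34744 - 1*(-67) = -34744 + 67 = -34677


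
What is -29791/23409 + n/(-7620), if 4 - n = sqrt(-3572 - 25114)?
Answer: -18925088/14864715 + I*sqrt(28686)/7620 ≈ -1.2732 + 0.022227*I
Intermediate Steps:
n = 4 - I*sqrt(28686) (n = 4 - sqrt(-3572 - 25114) = 4 - sqrt(-28686) = 4 - I*sqrt(28686) ≈ 4.0 - 169.37*I)
-29791/23409 + n/(-7620) = -29791/23409 + (4 - I*sqrt(28686))/(-7620) = -29791*1/23409 + (4 - I*sqrt(28686))*(-1/7620) = -29791/23409 + (-1/1905 + I*sqrt(28686)/7620) = -18925088/14864715 + I*sqrt(28686)/7620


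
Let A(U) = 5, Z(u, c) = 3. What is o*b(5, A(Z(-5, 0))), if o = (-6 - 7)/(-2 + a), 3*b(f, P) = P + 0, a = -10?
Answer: 65/36 ≈ 1.8056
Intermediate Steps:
b(f, P) = P/3 (b(f, P) = (P + 0)/3 = P/3)
o = 13/12 (o = (-6 - 7)/(-2 - 10) = -13/(-12) = -13*(-1/12) = 13/12 ≈ 1.0833)
o*b(5, A(Z(-5, 0))) = 13*((1/3)*5)/12 = (13/12)*(5/3) = 65/36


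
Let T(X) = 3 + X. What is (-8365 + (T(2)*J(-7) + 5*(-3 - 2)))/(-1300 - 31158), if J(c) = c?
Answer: 8425/32458 ≈ 0.25957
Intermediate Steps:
(-8365 + (T(2)*J(-7) + 5*(-3 - 2)))/(-1300 - 31158) = (-8365 + ((3 + 2)*(-7) + 5*(-3 - 2)))/(-1300 - 31158) = (-8365 + (5*(-7) + 5*(-5)))/(-32458) = (-8365 + (-35 - 25))*(-1/32458) = (-8365 - 60)*(-1/32458) = -8425*(-1/32458) = 8425/32458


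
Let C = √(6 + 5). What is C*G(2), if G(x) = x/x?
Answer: √11 ≈ 3.3166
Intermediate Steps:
G(x) = 1
C = √11 ≈ 3.3166
C*G(2) = √11*1 = √11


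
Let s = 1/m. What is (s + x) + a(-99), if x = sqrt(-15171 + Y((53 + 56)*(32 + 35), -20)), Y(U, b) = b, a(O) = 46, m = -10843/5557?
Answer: 493221/10843 + I*sqrt(15191) ≈ 45.487 + 123.25*I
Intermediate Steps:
m = -10843/5557 (m = -10843*1/5557 = -10843/5557 ≈ -1.9512)
s = -5557/10843 (s = 1/(-10843/5557) = -5557/10843 ≈ -0.51250)
x = I*sqrt(15191) (x = sqrt(-15171 - 20) = sqrt(-15191) = I*sqrt(15191) ≈ 123.25*I)
(s + x) + a(-99) = (-5557/10843 + I*sqrt(15191)) + 46 = 493221/10843 + I*sqrt(15191)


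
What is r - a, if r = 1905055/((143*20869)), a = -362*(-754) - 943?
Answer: -811733640280/2984267 ≈ -2.7200e+5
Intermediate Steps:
a = 272005 (a = 272948 - 943 = 272005)
r = 1905055/2984267 ≈ 0.63837
r - a = 1905055/2984267 - 1*272005 = 1905055/2984267 - 272005 = -811733640280/2984267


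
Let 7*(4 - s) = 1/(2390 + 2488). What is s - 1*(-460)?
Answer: 15843743/34146 ≈ 464.00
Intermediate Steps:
s = 136583/34146 (s = 4 - 1/(7*(2390 + 2488)) = 4 - 1/7/4878 = 4 - 1/7*1/4878 = 4 - 1/34146 = 136583/34146 ≈ 4.0000)
s - 1*(-460) = 136583/34146 - 1*(-460) = 136583/34146 + 460 = 15843743/34146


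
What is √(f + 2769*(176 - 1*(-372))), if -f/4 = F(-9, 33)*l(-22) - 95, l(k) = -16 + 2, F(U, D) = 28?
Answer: 16*√5935 ≈ 1232.6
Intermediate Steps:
l(k) = -14
f = 1948 (f = -4*(28*(-14) - 95) = -4*(-392 - 95) = -4*(-487) = 1948)
√(f + 2769*(176 - 1*(-372))) = √(1948 + 2769*(176 - 1*(-372))) = √(1948 + 2769*(176 + 372)) = √(1948 + 2769*548) = √(1948 + 1517412) = √1519360 = 16*√5935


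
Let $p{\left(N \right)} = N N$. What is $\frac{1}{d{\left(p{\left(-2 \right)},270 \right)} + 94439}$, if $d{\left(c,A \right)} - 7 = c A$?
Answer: $\frac{1}{95526} \approx 1.0468 \cdot 10^{-5}$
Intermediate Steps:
$p{\left(N \right)} = N^{2}$
$d{\left(c,A \right)} = 7 + A c$ ($d{\left(c,A \right)} = 7 + c A = 7 + A c$)
$\frac{1}{d{\left(p{\left(-2 \right)},270 \right)} + 94439} = \frac{1}{\left(7 + 270 \left(-2\right)^{2}\right) + 94439} = \frac{1}{\left(7 + 270 \cdot 4\right) + 94439} = \frac{1}{\left(7 + 1080\right) + 94439} = \frac{1}{1087 + 94439} = \frac{1}{95526}$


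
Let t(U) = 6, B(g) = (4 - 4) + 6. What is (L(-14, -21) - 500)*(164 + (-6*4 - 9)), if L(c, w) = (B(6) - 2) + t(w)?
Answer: -64190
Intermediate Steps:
B(g) = 6 (B(g) = 0 + 6 = 6)
L(c, w) = 10 (L(c, w) = (6 - 2) + 6 = 4 + 6 = 10)
(L(-14, -21) - 500)*(164 + (-6*4 - 9)) = (10 - 500)*(164 + (-6*4 - 9)) = -490*(164 + (-24 - 9)) = -490*(164 - 33) = -490*131 = -64190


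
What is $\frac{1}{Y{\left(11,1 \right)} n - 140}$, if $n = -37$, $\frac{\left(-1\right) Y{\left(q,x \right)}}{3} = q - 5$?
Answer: $\frac{1}{526} \approx 0.0019011$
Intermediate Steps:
$Y{\left(q,x \right)} = 15 - 3 q$ ($Y{\left(q,x \right)} = - 3 \left(q - 5\right) = - 3 \left(-5 + q\right) = 15 - 3 q$)
$\frac{1}{Y{\left(11,1 \right)} n - 140} = \frac{1}{\left(15 - 33\right) \left(-37\right) - 140} = \frac{1}{\left(-18\right) \left(-37\right) - 140} = \frac{1}{666 - 140} = \frac{1}{526}$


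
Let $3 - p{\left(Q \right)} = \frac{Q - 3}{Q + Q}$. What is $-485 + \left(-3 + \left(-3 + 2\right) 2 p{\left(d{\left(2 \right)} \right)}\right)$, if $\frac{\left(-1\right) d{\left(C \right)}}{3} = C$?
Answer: $- \frac{985}{2} \approx -492.5$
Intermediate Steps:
$d{\left(C \right)} = - 3 C$
$p{\left(Q \right)} = 3 - \frac{-3 + Q}{2 Q}$ ($p{\left(Q \right)} = 3 - \frac{Q - 3}{Q + Q} = 3 - \frac{-3 + Q}{2 Q}$)
$-485 + \left(-3 + \left(-3 + 2\right) 2 p{\left(d{\left(2 \right)} \right)}\right) = -485 + \left(-3 + \left(-3 + 2\right) 2 \frac{3 + 5 \left(\left(-3\right) 2\right)}{2 \left(\left(-3\right) 2\right)}\right) = -485 + \left(-3 + \left(-1\right) 2 \frac{3 + 5 \left(-6\right)}{2 \left(-6\right)}\right) = -485 - \left(3 + 2 \cdot \frac{1}{2} \left(- \frac{1}{6}\right) \left(3 - 30\right)\right) = -485 - \left(3 + 2 \cdot \frac{1}{2} \left(- \frac{1}{6}\right) \left(-27\right)\right) = -485 - \frac{15}{2} = - \frac{985}{2}$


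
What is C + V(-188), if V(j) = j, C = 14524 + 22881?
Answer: 37217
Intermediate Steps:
C = 37405
C + V(-188) = 37405 - 188 = 37217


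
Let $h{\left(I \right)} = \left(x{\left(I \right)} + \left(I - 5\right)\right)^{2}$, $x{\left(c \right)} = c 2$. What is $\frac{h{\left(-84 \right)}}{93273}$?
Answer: $\frac{66049}{93273} \approx 0.70813$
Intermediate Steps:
$x{\left(c \right)} = 2 c$
$h{\left(I \right)} = \left(-5 + 3 I\right)^{2}$ ($h{\left(I \right)} = \left(2 I + \left(I - 5\right)\right)^{2} = \left(2 I + \left(-5 + I\right)\right)^{2} = \left(-5 + 3 I\right)^{2}$)
$\frac{h{\left(-84 \right)}}{93273} = \frac{\left(-5 + 3 \left(-84\right)\right)^{2}}{93273} = \left(-5 - 252\right)^{2} \cdot \frac{1}{93273} = \left(-257\right)^{2} \cdot \frac{1}{93273} = 66049 \cdot \frac{1}{93273} = \frac{66049}{93273}$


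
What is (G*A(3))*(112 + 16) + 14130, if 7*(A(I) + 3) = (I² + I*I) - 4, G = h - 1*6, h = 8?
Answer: 13874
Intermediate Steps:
G = 2 (G = 8 - 1*6 = 8 - 6 = 2)
A(I) = -25/7 + 2*I²/7 (A(I) = -3 + ((I² + I*I) - 4)/7 = -3 + ((I² + I²) - 4)/7 = -3 + (2*I² - 4)/7 = -3 + (-4 + 2*I²)/7 = -3 + (-4/7 + 2*I²/7) = -25/7 + 2*I²/7)
(G*A(3))*(112 + 16) + 14130 = (2*(-25/7 + (2/7)*3²))*(112 + 16) + 14130 = (2*(-25/7 + (2/7)*9))*128 + 14130 = (2*(-25/7 + 18/7))*128 + 14130 = (2*(-1))*128 + 14130 = -2*128 + 14130 = -256 + 14130 = 13874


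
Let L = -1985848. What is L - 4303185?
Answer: -6289033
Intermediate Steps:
L - 4303185 = -1985848 - 4303185 = -6289033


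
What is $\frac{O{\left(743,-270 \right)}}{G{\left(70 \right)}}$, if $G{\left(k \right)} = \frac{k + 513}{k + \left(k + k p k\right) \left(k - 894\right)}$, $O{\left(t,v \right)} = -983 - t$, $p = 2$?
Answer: $\frac{14037230060}{583} \approx 2.4078 \cdot 10^{7}$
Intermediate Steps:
$G{\left(k \right)} = \frac{513 + k}{k + \left(-894 + k\right) \left(k + 2 k^{2}\right)}$ ($G{\left(k \right)} = \frac{k + 513}{k + \left(k + k 2 k\right) \left(k - 894\right)} = \frac{513 + k}{k + \left(k + 2 k k\right) \left(-894 + k\right)} = \frac{513 + k}{k + \left(k + 2 k^{2}\right) \left(-894 + k\right)} = \frac{513 + k}{k + \left(-894 + k\right) \left(k + 2 k^{2}\right)}$)
$\frac{O{\left(743,-270 \right)}}{G{\left(70 \right)}} = \frac{-983 - 743}{\frac{1}{70} \frac{1}{-893 - 125090 + 2 \cdot 70^{2}} \left(513 + 70\right)} = \frac{-983 - 743}{\frac{1}{70} \frac{1}{-893 - 125090 + 2 \cdot 4900} \cdot 583} = - \frac{1726}{\frac{1}{70} \frac{1}{-893 - 125090 + 9800} \cdot 583} = - \frac{1726}{\frac{1}{70} \frac{1}{-116183} \cdot 583} = - \frac{1726}{\frac{1}{70} \left(- \frac{1}{116183}\right) 583} = - \frac{1726}{- \frac{583}{8132810}} = \left(-1726\right) \left(- \frac{8132810}{583}\right) = \frac{14037230060}{583}$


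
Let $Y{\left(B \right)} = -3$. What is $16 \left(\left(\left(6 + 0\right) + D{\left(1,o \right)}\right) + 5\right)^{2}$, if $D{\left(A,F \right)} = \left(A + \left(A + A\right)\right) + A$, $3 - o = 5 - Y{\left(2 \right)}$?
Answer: $3600$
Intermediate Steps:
$o = -5$ ($o = 3 - \left(5 - -3\right) = 3 - \left(5 + 3\right) = 3 - 8 = -5$)
$D{\left(A,F \right)} = 4 A$ ($D{\left(A,F \right)} = \left(A + 2 A\right) + A = 3 A + A = 4 A$)
$16 \left(\left(\left(6 + 0\right) + D{\left(1,o \right)}\right) + 5\right)^{2} = 16 \left(\left(\left(6 + 0\right) + 4 \cdot 1\right) + 5\right)^{2} = 16 \left(\left(6 + 4\right) + 5\right)^{2} = 16 \left(10 + 5\right)^{2} = 16 \cdot 15^{2} = 16 \cdot 225 = 3600$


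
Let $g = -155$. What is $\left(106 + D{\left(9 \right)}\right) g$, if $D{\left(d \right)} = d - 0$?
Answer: $-17825$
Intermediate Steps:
$D{\left(d \right)} = d$ ($D{\left(d \right)} = d + 0 = d$)
$\left(106 + D{\left(9 \right)}\right) g = \left(106 + 9\right) \left(-155\right) = 115 \left(-155\right) = -17825$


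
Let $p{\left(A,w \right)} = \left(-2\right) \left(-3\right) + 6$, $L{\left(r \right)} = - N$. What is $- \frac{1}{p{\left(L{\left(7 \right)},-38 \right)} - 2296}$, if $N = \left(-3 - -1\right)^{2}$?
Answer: $\frac{1}{2284} \approx 0.00043783$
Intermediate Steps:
$N = 4$ ($N = \left(-3 + 1\right)^{2} = \left(-2\right)^{2} = 4$)
$L{\left(r \right)} = -4$ ($L{\left(r \right)} = \left(-1\right) 4 = -4$)
$p{\left(A,w \right)} = 12$ ($p{\left(A,w \right)} = 6 + 6 = 12$)
$- \frac{1}{p{\left(L{\left(7 \right)},-38 \right)} - 2296} = - \frac{1}{12 - 2296} = - \frac{1}{-2284} = \left(-1\right) \left(- \frac{1}{2284}\right) = \frac{1}{2284}$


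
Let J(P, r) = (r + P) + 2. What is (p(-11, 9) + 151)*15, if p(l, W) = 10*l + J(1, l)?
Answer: 495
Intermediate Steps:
J(P, r) = 2 + P + r (J(P, r) = (P + r) + 2 = 2 + P + r)
p(l, W) = 3 + 11*l (p(l, W) = 10*l + (2 + 1 + l) = 10*l + (3 + l) = 3 + 11*l)
(p(-11, 9) + 151)*15 = ((3 + 11*(-11)) + 151)*15 = ((3 - 121) + 151)*15 = (-118 + 151)*15 = 33*15 = 495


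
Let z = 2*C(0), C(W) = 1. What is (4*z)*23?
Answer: 184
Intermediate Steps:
z = 2 (z = 2*1 = 2)
(4*z)*23 = (4*2)*23 = 8*23 = 184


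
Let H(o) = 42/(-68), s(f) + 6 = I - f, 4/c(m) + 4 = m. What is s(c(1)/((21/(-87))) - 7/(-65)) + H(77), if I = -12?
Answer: -1125403/46410 ≈ -24.249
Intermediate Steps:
c(m) = 4/(-4 + m)
s(f) = -18 - f (s(f) = -6 + (-12 - f) = -18 - f)
H(o) = -21/34 (H(o) = 42*(-1/68) = -21/34)
s(c(1)/((21/(-87))) - 7/(-65)) + H(77) = (-18 - ((4/(-4 + 1))/((21/(-87))) - 7/(-65))) - 21/34 = (-18 - ((4/(-3))/((21*(-1/87))) - 7*(-1/65))) - 21/34 = (-18 - ((4*(-⅓))/(-7/29) + 7/65)) - 21/34 = (-18 - (-4/3*(-29/7) + 7/65)) - 21/34 = (-18 - (116/21 + 7/65)) - 21/34 = (-18 - 1*7687/1365) - 21/34 = (-18 - 7687/1365) - 21/34 = -32257/1365 - 21/34 = -1125403/46410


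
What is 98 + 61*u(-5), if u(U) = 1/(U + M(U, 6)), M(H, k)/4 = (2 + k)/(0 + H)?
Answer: 5281/57 ≈ 92.649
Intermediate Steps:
M(H, k) = 4*(2 + k)/H (M(H, k) = 4*((2 + k)/(0 + H)) = 4*((2 + k)/H) = 4*(2 + k)/H)
u(U) = 1/(U + 32/U) (u(U) = 1/(U + 4*(2 + 6)/U) = 1/(U + 4*8/U) = 1/(U + 32/U))
98 + 61*u(-5) = 98 + 61*(-5/(32 + (-5)**2)) = 98 + 61*(-5/(32 + 25)) = 98 + 61*(-5/57) = 98 - 305/57 = 5281/57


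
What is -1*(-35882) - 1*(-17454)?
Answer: 53336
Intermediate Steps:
-1*(-35882) - 1*(-17454) = 35882 + 17454 = 53336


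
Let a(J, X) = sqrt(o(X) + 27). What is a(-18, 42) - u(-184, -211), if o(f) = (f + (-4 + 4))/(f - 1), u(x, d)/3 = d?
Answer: 633 + sqrt(47109)/41 ≈ 638.29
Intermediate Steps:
u(x, d) = 3*d
o(f) = f/(-1 + f) (o(f) = (f + 0)/(-1 + f) = f/(-1 + f))
a(J, X) = sqrt(27 + X/(-1 + X)) (a(J, X) = sqrt(X/(-1 + X) + 27) = sqrt(27 + X/(-1 + X)))
a(-18, 42) - u(-184, -211) = sqrt((-27 + 28*42)/(-1 + 42)) - 3*(-211) = sqrt((-27 + 1176)/41) - 1*(-633) = sqrt((1/41)*1149) + 633 = sqrt(1149/41) + 633 = sqrt(47109)/41 + 633 = 633 + sqrt(47109)/41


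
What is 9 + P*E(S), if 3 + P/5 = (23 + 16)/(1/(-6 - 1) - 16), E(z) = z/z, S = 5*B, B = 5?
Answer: -2043/113 ≈ -18.080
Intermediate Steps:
S = 25 (S = 5*5 = 25)
E(z) = 1
P = -3060/113 (P = -15 + 5*((23 + 16)/(1/(-6 - 1) - 16)) = -15 + 5*(39/(1/(-7) - 16)) = -15 + 5*(39/(-⅐ - 16)) = -15 + 5*(39/(-113/7)) = -15 + 5*(39*(-7/113)) = -15 + 5*(-273/113) = -15 - 1365/113 = -3060/113 ≈ -27.080)
9 + P*E(S) = 9 - 3060/113*1 = 9 - 3060/113 = -2043/113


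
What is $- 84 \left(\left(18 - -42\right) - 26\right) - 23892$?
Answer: $-26748$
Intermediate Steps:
$- 84 \left(\left(18 - -42\right) - 26\right) - 23892 = - 84 \left(\left(18 + 42\right) - 26\right) - 23892 = - 84 \left(60 - 26\right) - 23892 = \left(-84\right) 34 - 23892 = -2856 - 23892 = -26748$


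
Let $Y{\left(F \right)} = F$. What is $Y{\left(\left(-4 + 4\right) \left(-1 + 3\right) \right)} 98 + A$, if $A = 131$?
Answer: $131$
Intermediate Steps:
$Y{\left(\left(-4 + 4\right) \left(-1 + 3\right) \right)} 98 + A = \left(-4 + 4\right) \left(-1 + 3\right) 98 + 131 = 0 \cdot 2 \cdot 98 + 131 = 0 \cdot 98 + 131 = 0 + 131 = 131$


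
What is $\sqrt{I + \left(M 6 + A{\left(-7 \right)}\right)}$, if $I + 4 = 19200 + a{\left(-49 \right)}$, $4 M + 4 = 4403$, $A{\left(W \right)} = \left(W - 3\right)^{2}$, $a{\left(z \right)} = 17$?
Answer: $\frac{\sqrt{103646}}{2} \approx 160.97$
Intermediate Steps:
$A{\left(W \right)} = \left(-3 + W\right)^{2}$
$M = \frac{4399}{4}$ ($M = -1 + \frac{1}{4} \cdot 4403 = -1 + \frac{4403}{4} = \frac{4399}{4} \approx 1099.8$)
$I = 19213$ ($I = -4 + \left(19200 + 17\right) = -4 + 19217 = 19213$)
$\sqrt{I + \left(M 6 + A{\left(-7 \right)}\right)} = \sqrt{19213 + \left(\frac{4399}{4} \cdot 6 + \left(-3 - 7\right)^{2}\right)} = \sqrt{19213 + \left(\frac{13197}{2} + \left(-10\right)^{2}\right)} = \sqrt{19213 + \left(\frac{13197}{2} + 100\right)} = \sqrt{19213 + \frac{13397}{2}} = \sqrt{\frac{51823}{2}} = \frac{\sqrt{103646}}{2}$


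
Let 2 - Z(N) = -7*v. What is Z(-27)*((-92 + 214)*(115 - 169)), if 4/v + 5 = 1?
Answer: 32940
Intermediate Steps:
v = -1 (v = 4/(-5 + 1) = 4/(-4) = 4*(-1/4) = -1)
Z(N) = -5 (Z(N) = 2 - (-7)*(-1) = 2 - 1*7 = 2 - 7 = -5)
Z(-27)*((-92 + 214)*(115 - 169)) = -5*(-92 + 214)*(115 - 169) = -610*(-54) = -5*(-6588) = 32940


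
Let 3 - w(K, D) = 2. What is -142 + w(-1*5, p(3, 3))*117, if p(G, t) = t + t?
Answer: -25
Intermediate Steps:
p(G, t) = 2*t
w(K, D) = 1 (w(K, D) = 3 - 1*2 = 3 - 2 = 1)
-142 + w(-1*5, p(3, 3))*117 = -142 + 1*117 = -142 + 117 = -25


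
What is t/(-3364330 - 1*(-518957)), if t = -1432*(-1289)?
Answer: -1845848/2845373 ≈ -0.64872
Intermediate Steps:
t = 1845848
t/(-3364330 - 1*(-518957)) = 1845848/(-3364330 - 1*(-518957)) = 1845848/(-3364330 + 518957) = 1845848/(-2845373) = 1845848*(-1/2845373) = -1845848/2845373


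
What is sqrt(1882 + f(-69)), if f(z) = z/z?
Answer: sqrt(1883) ≈ 43.394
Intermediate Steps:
f(z) = 1
sqrt(1882 + f(-69)) = sqrt(1882 + 1) = sqrt(1883)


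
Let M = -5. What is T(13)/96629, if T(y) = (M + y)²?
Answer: 64/96629 ≈ 0.00066233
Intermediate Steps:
T(y) = (-5 + y)²
T(13)/96629 = (-5 + 13)²/96629 = 8²*(1/96629) = 64*(1/96629) = 64/96629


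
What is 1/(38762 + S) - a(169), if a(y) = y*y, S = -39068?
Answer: -8739667/306 ≈ -28561.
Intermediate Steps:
a(y) = y²
1/(38762 + S) - a(169) = 1/(38762 - 39068) - 1*169² = 1/(-306) - 1*28561 = -1/306 - 28561 = -8739667/306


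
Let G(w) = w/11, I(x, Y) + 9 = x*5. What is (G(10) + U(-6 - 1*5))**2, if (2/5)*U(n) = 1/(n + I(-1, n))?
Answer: 7921/12100 ≈ 0.65463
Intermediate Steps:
I(x, Y) = -9 + 5*x (I(x, Y) = -9 + x*5 = -9 + 5*x)
G(w) = w/11 (G(w) = w*(1/11) = w/11)
U(n) = 5/(2*(-14 + n)) (U(n) = 5/(2*(n + (-9 + 5*(-1)))) = 5/(2*(n + (-9 - 5))) = 5/(2*(n - 14)) = 5/(2*(-14 + n)))
(G(10) + U(-6 - 1*5))**2 = ((1/11)*10 + 5/(2*(-14 + (-6 - 1*5))))**2 = (10/11 + 5/(2*(-14 + (-6 - 5))))**2 = (10/11 + 5/(2*(-14 - 11)))**2 = (10/11 + (5/2)/(-25))**2 = (10/11 + (5/2)*(-1/25))**2 = (10/11 - 1/10)**2 = (89/110)**2 = 7921/12100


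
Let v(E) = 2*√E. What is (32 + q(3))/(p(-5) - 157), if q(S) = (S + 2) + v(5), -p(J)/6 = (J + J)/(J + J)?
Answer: -37/163 - 2*√5/163 ≈ -0.25443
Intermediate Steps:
p(J) = -6 (p(J) = -6*(J + J)/(J + J) = -6*2*J/(2*J) = -6*2*J*1/(2*J) = -6*1 = -6)
q(S) = 2 + S + 2*√5 (q(S) = (S + 2) + 2*√5 = (2 + S) + 2*√5 = 2 + S + 2*√5)
(32 + q(3))/(p(-5) - 157) = (32 + (2 + 3 + 2*√5))/(-6 - 157) = (32 + (5 + 2*√5))/(-163) = -(37 + 2*√5)/163 = -37/163 - 2*√5/163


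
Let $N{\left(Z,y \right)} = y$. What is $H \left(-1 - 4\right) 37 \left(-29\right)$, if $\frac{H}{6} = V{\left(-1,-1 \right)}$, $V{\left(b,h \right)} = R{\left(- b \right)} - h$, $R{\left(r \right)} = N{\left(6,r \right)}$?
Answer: $64380$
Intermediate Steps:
$R{\left(r \right)} = r$
$V{\left(b,h \right)} = - b - h$
$H = 12$ ($H = 6 \left(\left(-1\right) \left(-1\right) - -1\right) = 6 \left(1 + 1\right) = 6 \cdot 2 = 12$)
$H \left(-1 - 4\right) 37 \left(-29\right) = 12 \left(-1 - 4\right) 37 \left(-29\right) = 12 \left(-5\right) 37 \left(-29\right) = \left(-60\right) 37 \left(-29\right) = \left(-2220\right) \left(-29\right) = 64380$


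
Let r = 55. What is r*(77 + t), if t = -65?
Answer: 660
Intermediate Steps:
r*(77 + t) = 55*(77 - 65) = 55*12 = 660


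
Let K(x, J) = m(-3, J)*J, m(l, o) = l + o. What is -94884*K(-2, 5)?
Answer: -948840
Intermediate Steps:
K(x, J) = J*(-3 + J) (K(x, J) = (-3 + J)*J = J*(-3 + J))
-94884*K(-2, 5) = -474420*(-3 + 5) = -474420*2 = -94884*10 = -948840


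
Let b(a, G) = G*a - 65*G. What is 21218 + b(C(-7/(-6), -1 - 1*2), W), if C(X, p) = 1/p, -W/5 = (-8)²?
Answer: 126374/3 ≈ 42125.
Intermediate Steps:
W = -320 (W = -5*(-8)² = -5*64 = -320)
b(a, G) = -65*G + G*a
21218 + b(C(-7/(-6), -1 - 1*2), W) = 21218 - 320*(-65 + 1/(-1 - 1*2)) = 21218 - 320*(-65 + 1/(-1 - 2)) = 21218 - 320*(-65 + 1/(-3)) = 21218 - 320*(-65 - ⅓) = 21218 - 320*(-196/3) = 21218 + 62720/3 = 126374/3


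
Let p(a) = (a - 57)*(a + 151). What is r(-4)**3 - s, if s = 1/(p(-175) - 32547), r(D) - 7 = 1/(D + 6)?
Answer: 91054133/215832 ≈ 421.88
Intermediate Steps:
r(D) = 7 + 1/(6 + D) (r(D) = 7 + 1/(D + 6) = 7 + 1/(6 + D))
p(a) = (-57 + a)*(151 + a)
s = -1/26979 (s = 1/((-8607 + (-175)**2 + 94*(-175)) - 32547) = 1/((-8607 + 30625 - 16450) - 32547) = 1/(5568 - 32547) = 1/(-26979) = -1/26979 ≈ -3.7066e-5)
r(-4)**3 - s = ((43 + 7*(-4))/(6 - 4))**3 - 1*(-1/26979) = ((43 - 28)/2)**3 + 1/26979 = ((1/2)*15)**3 + 1/26979 = (15/2)**3 + 1/26979 = 3375/8 + 1/26979 = 91054133/215832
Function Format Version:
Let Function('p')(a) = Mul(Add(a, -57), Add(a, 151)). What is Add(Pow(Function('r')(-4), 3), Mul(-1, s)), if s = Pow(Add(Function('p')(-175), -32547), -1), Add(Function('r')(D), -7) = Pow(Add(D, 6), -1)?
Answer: Rational(91054133, 215832) ≈ 421.88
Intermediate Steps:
Function('r')(D) = Add(7, Pow(Add(6, D), -1)) (Function('r')(D) = Add(7, Pow(Add(D, 6), -1)) = Add(7, Pow(Add(6, D), -1)))
Function('p')(a) = Mul(Add(-57, a), Add(151, a))
s = Rational(-1, 26979) (s = Pow(Add(Add(-8607, Pow(-175, 2), Mul(94, -175)), -32547), -1) = Pow(Add(Add(-8607, 30625, -16450), -32547), -1) = Pow(Add(5568, -32547), -1) = Pow(-26979, -1) = Rational(-1, 26979) ≈ -3.7066e-5)
Add(Pow(Function('r')(-4), 3), Mul(-1, s)) = Add(Pow(Mul(Pow(Add(6, -4), -1), Add(43, Mul(7, -4))), 3), Mul(-1, Rational(-1, 26979))) = Add(Pow(Mul(Pow(2, -1), Add(43, -28)), 3), Rational(1, 26979)) = Add(Pow(Mul(Rational(1, 2), 15), 3), Rational(1, 26979)) = Add(Pow(Rational(15, 2), 3), Rational(1, 26979)) = Add(Rational(3375, 8), Rational(1, 26979)) = Rational(91054133, 215832)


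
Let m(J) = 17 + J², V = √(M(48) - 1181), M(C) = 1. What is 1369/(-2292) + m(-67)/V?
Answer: -1369/2292 - 2253*I*√295/295 ≈ -0.59729 - 131.17*I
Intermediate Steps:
V = 2*I*√295 (V = √(1 - 1181) = √(-1180) = 2*I*√295 ≈ 34.351*I)
1369/(-2292) + m(-67)/V = 1369/(-2292) + (17 + (-67)²)/((2*I*√295)) = 1369*(-1/2292) + (17 + 4489)*(-I*√295/590) = -1369/2292 + 4506*(-I*√295/590) = -1369/2292 - 2253*I*√295/295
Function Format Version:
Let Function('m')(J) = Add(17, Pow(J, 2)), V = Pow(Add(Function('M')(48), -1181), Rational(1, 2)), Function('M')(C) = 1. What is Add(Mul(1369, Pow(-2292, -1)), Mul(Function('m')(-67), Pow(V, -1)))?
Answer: Add(Rational(-1369, 2292), Mul(Rational(-2253, 295), I, Pow(295, Rational(1, 2)))) ≈ Add(-0.59729, Mul(-131.17, I))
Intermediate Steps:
V = Mul(2, I, Pow(295, Rational(1, 2))) (V = Pow(Add(1, -1181), Rational(1, 2)) = Pow(-1180, Rational(1, 2)) = Mul(2, I, Pow(295, Rational(1, 2))) ≈ Mul(34.351, I))
Add(Mul(1369, Pow(-2292, -1)), Mul(Function('m')(-67), Pow(V, -1))) = Add(Mul(1369, Pow(-2292, -1)), Mul(Add(17, Pow(-67, 2)), Pow(Mul(2, I, Pow(295, Rational(1, 2))), -1))) = Add(Mul(1369, Rational(-1, 2292)), Mul(Add(17, 4489), Mul(Rational(-1, 590), I, Pow(295, Rational(1, 2))))) = Add(Rational(-1369, 2292), Mul(4506, Mul(Rational(-1, 590), I, Pow(295, Rational(1, 2))))) = Add(Rational(-1369, 2292), Mul(Rational(-2253, 295), I, Pow(295, Rational(1, 2))))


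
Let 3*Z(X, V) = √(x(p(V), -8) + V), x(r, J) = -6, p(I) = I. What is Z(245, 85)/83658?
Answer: √79/250974 ≈ 3.5415e-5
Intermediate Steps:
Z(X, V) = √(-6 + V)/3
Z(245, 85)/83658 = (√(-6 + 85)/3)/83658 = (√79/3)*(1/83658) = √79/250974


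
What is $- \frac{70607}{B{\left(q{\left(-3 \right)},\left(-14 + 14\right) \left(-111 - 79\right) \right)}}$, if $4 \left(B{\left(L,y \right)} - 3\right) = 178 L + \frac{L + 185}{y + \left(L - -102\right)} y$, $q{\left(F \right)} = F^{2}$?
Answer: $- \frac{141214}{807} \approx -174.99$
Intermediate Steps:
$B{\left(L,y \right)} = 3 + \frac{89 L}{2} + \frac{y \left(185 + L\right)}{4 \left(102 + L + y\right)}$ ($B{\left(L,y \right)} = 3 + \frac{178 L + \frac{L + 185}{y + \left(L - -102\right)} y}{4} = 3 + \frac{178 L + \frac{185 + L}{y + \left(L + 102\right)} y}{4} = 3 + \frac{178 L + \frac{185 + L}{y + \left(102 + L\right)} y}{4} = 3 + \frac{178 L + \frac{185 + L}{102 + L + y} y}{4} = 3 + \frac{178 L + \frac{y \left(185 + L\right)}{102 + L + y}}{4} = 3 + \left(\frac{89 L}{2} + \frac{y \left(185 + L\right)}{4 \left(102 + L + y\right)}\right) = 3 + \frac{89 L}{2} + \frac{y \left(185 + L\right)}{4 \left(102 + L + y\right)}$)
$- \frac{70607}{B{\left(q{\left(-3 \right)},\left(-14 + 14\right) \left(-111 - 79\right) \right)}} = - \frac{70607}{\frac{1}{4} \frac{1}{102 + \left(-3\right)^{2} + \left(-14 + 14\right) \left(-111 - 79\right)} \left(1224 + 178 \left(\left(-3\right)^{2}\right)^{2} + 197 \left(-14 + 14\right) \left(-111 - 79\right) + 18168 \left(-3\right)^{2} + 179 \left(-3\right)^{2} \left(-14 + 14\right) \left(-111 - 79\right)\right)} = - \frac{70607}{\frac{1}{4} \frac{1}{102 + 9 + 0 \left(-190\right)} \left(1224 + 178 \cdot 9^{2} + 197 \cdot 0 \left(-190\right) + 18168 \cdot 9 + 179 \cdot 9 \cdot 0 \left(-190\right)\right)} = - \frac{70607}{\frac{1}{4} \frac{1}{102 + 9 + 0} \left(1224 + 178 \cdot 81 + 197 \cdot 0 + 163512 + 179 \cdot 9 \cdot 0\right)} = - \frac{70607}{\frac{1}{4} \cdot \frac{1}{111} \left(1224 + 14418 + 0 + 163512 + 0\right)} = - \frac{70607}{\frac{1}{4} \cdot \frac{1}{111} \cdot 179154} = - \frac{70607}{\frac{807}{2}} = \left(-70607\right) \frac{2}{807} = - \frac{141214}{807}$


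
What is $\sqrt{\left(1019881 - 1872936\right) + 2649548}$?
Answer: $\sqrt{1796493} \approx 1340.3$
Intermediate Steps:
$\sqrt{\left(1019881 - 1872936\right) + 2649548} = \sqrt{-853055 + 2649548} = \sqrt{1796493}$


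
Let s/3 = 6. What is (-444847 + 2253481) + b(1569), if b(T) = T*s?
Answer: 1836876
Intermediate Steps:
s = 18 (s = 3*6 = 18)
b(T) = 18*T (b(T) = T*18 = 18*T)
(-444847 + 2253481) + b(1569) = (-444847 + 2253481) + 18*1569 = 1808634 + 28242 = 1836876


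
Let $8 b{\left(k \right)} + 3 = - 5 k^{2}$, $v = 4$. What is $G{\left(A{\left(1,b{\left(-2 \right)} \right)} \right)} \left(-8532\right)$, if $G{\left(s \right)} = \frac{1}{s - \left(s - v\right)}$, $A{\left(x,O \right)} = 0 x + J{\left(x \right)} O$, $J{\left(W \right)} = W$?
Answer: $-2133$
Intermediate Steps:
$b{\left(k \right)} = - \frac{3}{8} - \frac{5 k^{2}}{8}$ ($b{\left(k \right)} = - \frac{3}{8} + \frac{\left(-5\right) k^{2}}{8} = - \frac{3}{8} - \frac{5 k^{2}}{8}$)
$A{\left(x,O \right)} = O x$ ($A{\left(x,O \right)} = 0 x + x O = 0 + O x = O x$)
$G{\left(s \right)} = \frac{1}{4}$ ($G{\left(s \right)} = \frac{1}{s - \left(-4 + s\right)} = \frac{1}{4}$)
$G{\left(A{\left(1,b{\left(-2 \right)} \right)} \right)} \left(-8532\right) = \frac{1}{4} \left(-8532\right) = -2133$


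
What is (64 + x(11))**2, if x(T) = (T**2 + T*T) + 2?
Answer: 94864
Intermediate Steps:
x(T) = 2 + 2*T**2 (x(T) = (T**2 + T**2) + 2 = 2*T**2 + 2 = 2 + 2*T**2)
(64 + x(11))**2 = (64 + (2 + 2*11**2))**2 = (64 + (2 + 2*121))**2 = (64 + (2 + 242))**2 = (64 + 244)**2 = 308**2 = 94864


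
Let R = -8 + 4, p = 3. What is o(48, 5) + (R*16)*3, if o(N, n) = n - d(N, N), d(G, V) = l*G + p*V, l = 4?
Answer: -523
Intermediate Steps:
d(G, V) = 3*V + 4*G (d(G, V) = 4*G + 3*V = 3*V + 4*G)
R = -4
o(N, n) = n - 7*N (o(N, n) = n - (3*N + 4*N) = n - 7*N)
o(48, 5) + (R*16)*3 = (5 - 7*48) - 4*16*3 = (5 - 336) - 64*3 = -331 - 192 = -523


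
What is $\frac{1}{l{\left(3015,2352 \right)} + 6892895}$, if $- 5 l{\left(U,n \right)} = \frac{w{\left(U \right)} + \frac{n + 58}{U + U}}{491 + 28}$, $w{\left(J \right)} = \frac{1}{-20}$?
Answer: $\frac{31295700}{215717974047283} \approx 1.4508 \cdot 10^{-7}$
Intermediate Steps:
$w{\left(J \right)} = - \frac{1}{20}$
$l{\left(U,n \right)} = \frac{1}{51900} - \frac{58 + n}{5190 U}$ ($l{\left(U,n \right)} = - \frac{\left(- \frac{1}{20} + \frac{n + 58}{U + U}\right) \frac{1}{491 + 28}}{5} = - \frac{\left(- \frac{1}{20} + \frac{58 + n}{2 U}\right) \frac{1}{519}}{5} = - \frac{- \frac{1}{10380} + \frac{58 + n}{1038 U}}{5} = \frac{1}{51900} - \frac{58 + n}{5190 U}$)
$\frac{1}{l{\left(3015,2352 \right)} + 6892895} = \frac{1}{\frac{-580 + 3015 - 23520}{51900 \cdot 3015} + 6892895} = \frac{1}{\frac{1}{51900} \cdot \frac{1}{3015} \left(-580 + 3015 - 23520\right) + 6892895} = \frac{1}{\frac{1}{51900} \cdot \frac{1}{3015} \left(-21085\right) + 6892895} = \frac{1}{- \frac{4217}{31295700} + 6892895} = \frac{1}{\frac{215717974047283}{31295700}} = \frac{31295700}{215717974047283}$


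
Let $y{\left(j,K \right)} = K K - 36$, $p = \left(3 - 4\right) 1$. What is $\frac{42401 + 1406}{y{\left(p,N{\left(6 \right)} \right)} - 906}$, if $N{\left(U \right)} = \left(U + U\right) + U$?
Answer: $- \frac{43807}{618} \approx -70.885$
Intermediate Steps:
$N{\left(U \right)} = 3 U$ ($N{\left(U \right)} = 2 U + U = 3 U$)
$p = -1$ ($p = \left(-1\right) 1 = -1$)
$y{\left(j,K \right)} = -36 + K^{2}$ ($y{\left(j,K \right)} = K^{2} - 36 = -36 + K^{2}$)
$\frac{42401 + 1406}{y{\left(p,N{\left(6 \right)} \right)} - 906} = \frac{42401 + 1406}{\left(-36 + \left(3 \cdot 6\right)^{2}\right) - 906} = \frac{43807}{\left(-36 + 18^{2}\right) - 906} = \frac{43807}{\left(-36 + 324\right) - 906} = \frac{43807}{288 - 906} = \frac{43807}{-618} = 43807 \left(- \frac{1}{618}\right) = - \frac{43807}{618}$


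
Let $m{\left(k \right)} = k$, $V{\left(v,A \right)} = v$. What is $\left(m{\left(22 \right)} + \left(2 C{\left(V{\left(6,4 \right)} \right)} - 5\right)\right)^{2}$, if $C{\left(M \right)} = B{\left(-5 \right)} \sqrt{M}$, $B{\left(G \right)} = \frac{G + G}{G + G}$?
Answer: $313 + 68 \sqrt{6} \approx 479.57$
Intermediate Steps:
$B{\left(G \right)} = 1$ ($B{\left(G \right)} = \frac{2 G}{2 G} = 2 G \frac{1}{2 G} = 1$)
$C{\left(M \right)} = \sqrt{M}$ ($C{\left(M \right)} = 1 \sqrt{M} = \sqrt{M}$)
$\left(m{\left(22 \right)} + \left(2 C{\left(V{\left(6,4 \right)} \right)} - 5\right)\right)^{2} = \left(22 - \left(5 - 2 \sqrt{6}\right)\right)^{2} = \left(17 + 2 \sqrt{6}\right)^{2}$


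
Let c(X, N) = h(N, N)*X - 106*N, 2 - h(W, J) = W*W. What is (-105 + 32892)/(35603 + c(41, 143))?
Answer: -32787/817882 ≈ -0.040088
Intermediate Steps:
h(W, J) = 2 - W² (h(W, J) = 2 - W*W = 2 - W²)
c(X, N) = -106*N + X*(2 - N²) (c(X, N) = (2 - N²)*X - 106*N = X*(2 - N²) - 106*N = -106*N + X*(2 - N²))
(-105 + 32892)/(35603 + c(41, 143)) = (-105 + 32892)/(35603 + (-106*143 - 1*41*(-2 + 143²))) = 32787/(35603 + (-15158 - 1*41*(-2 + 20449))) = 32787/(35603 + (-15158 - 1*41*20447)) = 32787/(35603 + (-15158 - 838327)) = 32787/(35603 - 853485) = 32787/(-817882) = 32787*(-1/817882) = -32787/817882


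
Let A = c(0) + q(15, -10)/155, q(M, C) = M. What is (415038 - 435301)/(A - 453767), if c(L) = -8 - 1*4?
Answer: 628153/14067146 ≈ 0.044654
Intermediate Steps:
c(L) = -12 (c(L) = -8 - 4 = -12)
A = -369/31 (A = -12 + 15/155 = -12 + 15*(1/155) = -12 + 3/31 = -369/31 ≈ -11.903)
(415038 - 435301)/(A - 453767) = (415038 - 435301)/(-369/31 - 453767) = -20263/(-14067146/31) = -20263*(-31/14067146) = 628153/14067146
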